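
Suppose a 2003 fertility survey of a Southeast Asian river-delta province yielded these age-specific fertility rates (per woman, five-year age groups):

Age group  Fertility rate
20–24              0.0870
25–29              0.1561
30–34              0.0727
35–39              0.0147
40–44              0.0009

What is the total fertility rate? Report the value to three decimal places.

1.657

Sum of ASFRs = 0.0870 + 0.1561 + 0.0727 + 0.0147 + 0.0009 = 0.3314
TFR = 5 × 0.3314 = 1.657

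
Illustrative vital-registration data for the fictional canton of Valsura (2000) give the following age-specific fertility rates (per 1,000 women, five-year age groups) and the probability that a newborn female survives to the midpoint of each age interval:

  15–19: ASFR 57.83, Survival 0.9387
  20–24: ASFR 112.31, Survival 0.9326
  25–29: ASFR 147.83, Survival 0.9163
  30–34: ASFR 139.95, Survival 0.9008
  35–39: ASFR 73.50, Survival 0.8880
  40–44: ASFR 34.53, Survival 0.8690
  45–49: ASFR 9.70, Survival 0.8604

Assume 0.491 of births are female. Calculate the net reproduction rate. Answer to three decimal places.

Proportion female at birth = 0.491.
Survival-weighted fertility by age (5·fₓ·Sₓ):
  15–19: 5 × 57.83/1000 × 0.9387 = 0.27143
  20–24: 5 × 112.31/1000 × 0.9326 = 0.52370
  25–29: 5 × 147.83/1000 × 0.9163 = 0.67728
  30–34: 5 × 139.95/1000 × 0.9008 = 0.63033
  35–39: 5 × 73.50/1000 × 0.8880 = 0.32634
  40–44: 5 × 34.53/1000 × 0.8690 = 0.15003
  45–49: 5 × 9.70/1000 × 0.8604 = 0.04173
Sum = 2.62084
NRR = 0.491 × 2.62084 = 1.28683
With NRR above 1 the population is above replacement fertility.

1.287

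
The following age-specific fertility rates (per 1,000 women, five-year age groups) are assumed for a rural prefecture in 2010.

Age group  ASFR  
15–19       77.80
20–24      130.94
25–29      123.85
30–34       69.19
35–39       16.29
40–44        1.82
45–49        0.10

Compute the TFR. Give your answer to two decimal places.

Sum of ASFRs = 77.80 + 130.94 + 123.85 + 69.19 + 16.29 + 1.82 + 0.10 = 419.99
TFR = 5 × 419.99 / 1000 = 2.09995

2.10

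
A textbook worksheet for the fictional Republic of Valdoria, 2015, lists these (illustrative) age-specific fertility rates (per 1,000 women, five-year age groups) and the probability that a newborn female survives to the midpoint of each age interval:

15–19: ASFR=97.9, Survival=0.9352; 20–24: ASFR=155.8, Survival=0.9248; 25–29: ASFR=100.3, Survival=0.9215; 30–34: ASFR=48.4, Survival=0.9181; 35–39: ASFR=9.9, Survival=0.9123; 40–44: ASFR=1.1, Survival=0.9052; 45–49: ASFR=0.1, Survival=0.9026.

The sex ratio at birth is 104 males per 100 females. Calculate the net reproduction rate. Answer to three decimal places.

0.938

Proportion female at birth = 100 / (100 + 104) = 0.49020.
Survival-weighted fertility by age (5·fₓ·Sₓ):
  15–19: 5 × 97.9/1000 × 0.9352 = 0.45778
  20–24: 5 × 155.8/1000 × 0.9248 = 0.72042
  25–29: 5 × 100.3/1000 × 0.9215 = 0.46213
  30–34: 5 × 48.4/1000 × 0.9181 = 0.22218
  35–39: 5 × 9.9/1000 × 0.9123 = 0.04516
  40–44: 5 × 1.1/1000 × 0.9052 = 0.00498
  45–49: 5 × 0.1/1000 × 0.9026 = 0.00045
Sum = 1.91310
NRR = 0.49020 × 1.91310 = 0.93780
An NRR under 1 implies long-run decline under these rates.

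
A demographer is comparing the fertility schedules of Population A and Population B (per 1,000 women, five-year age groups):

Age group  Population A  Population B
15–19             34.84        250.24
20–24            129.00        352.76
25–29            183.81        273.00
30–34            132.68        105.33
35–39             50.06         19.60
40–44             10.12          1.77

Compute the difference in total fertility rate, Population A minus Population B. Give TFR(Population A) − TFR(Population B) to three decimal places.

Population A:
  Sum of ASFRs = 34.84 + 129.00 + 183.81 + 132.68 + 50.06 + 10.12 = 540.51
  TFR = 5 × 540.51 / 1000 = 2.70255
Population B:
  Sum of ASFRs = 250.24 + 352.76 + 273.00 + 105.33 + 19.60 + 1.77 = 1002.70
  TFR = 5 × 1002.70 / 1000 = 5.0135
Difference = 2.70255 − 5.0135 = -2.31095

-2.311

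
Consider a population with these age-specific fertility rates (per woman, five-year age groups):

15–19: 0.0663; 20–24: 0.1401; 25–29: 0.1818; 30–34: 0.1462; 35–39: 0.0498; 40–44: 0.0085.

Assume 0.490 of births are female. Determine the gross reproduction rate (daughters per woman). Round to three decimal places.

1.452

Proportion female at birth = 0.490.
Sum of ASFRs = 0.0663 + 0.1401 + 0.1818 + 0.1462 + 0.0498 + 0.0085 = 0.5927
TFR = 5 × 0.5927 = 2.9635
GRR = 0.490 × 2.9635 = 1.45212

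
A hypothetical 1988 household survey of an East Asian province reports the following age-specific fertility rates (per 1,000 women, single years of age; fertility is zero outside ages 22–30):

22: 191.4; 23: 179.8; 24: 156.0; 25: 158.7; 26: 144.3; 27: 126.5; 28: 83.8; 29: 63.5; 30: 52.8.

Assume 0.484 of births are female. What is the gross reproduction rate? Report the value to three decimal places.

Proportion female at birth = 0.484.
Sum of ASFRs = 191.4 + 179.8 + 156.0 + 158.7 + 144.3 + 126.5 + 83.8 + 63.5 + 52.8 = 1156.8
TFR = 1156.8 / 1000 = 1.1568
GRR = 0.484 × 1.1568 = 0.55989

0.560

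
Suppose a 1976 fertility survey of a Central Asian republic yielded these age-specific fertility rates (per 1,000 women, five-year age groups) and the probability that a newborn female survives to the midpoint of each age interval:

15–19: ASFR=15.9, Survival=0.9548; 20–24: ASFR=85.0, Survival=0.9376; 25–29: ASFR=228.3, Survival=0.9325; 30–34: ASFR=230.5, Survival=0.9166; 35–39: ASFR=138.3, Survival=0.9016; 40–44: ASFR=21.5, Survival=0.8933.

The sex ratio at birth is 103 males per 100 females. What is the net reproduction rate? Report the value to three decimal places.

Proportion female at birth = 100 / (100 + 103) = 0.49261.
Survival-weighted fertility by age (5·fₓ·Sₓ):
  15–19: 5 × 15.9/1000 × 0.9548 = 0.07591
  20–24: 5 × 85.0/1000 × 0.9376 = 0.39848
  25–29: 5 × 228.3/1000 × 0.9325 = 1.06445
  30–34: 5 × 230.5/1000 × 0.9166 = 1.05638
  35–39: 5 × 138.3/1000 × 0.9016 = 0.62346
  40–44: 5 × 21.5/1000 × 0.8933 = 0.09603
Sum = 3.31471
NRR = 0.49261 × 3.31471 = 1.63286

1.633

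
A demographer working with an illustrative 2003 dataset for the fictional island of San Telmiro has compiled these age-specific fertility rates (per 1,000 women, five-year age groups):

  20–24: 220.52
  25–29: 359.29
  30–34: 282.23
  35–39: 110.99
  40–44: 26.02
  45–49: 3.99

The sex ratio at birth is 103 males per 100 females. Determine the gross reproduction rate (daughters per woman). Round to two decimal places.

2.47

Proportion female at birth = 100 / (100 + 103) = 0.49261.
Sum of ASFRs = 220.52 + 359.29 + 282.23 + 110.99 + 26.02 + 3.99 = 1003.04
TFR = 5 × 1003.04 / 1000 = 5.0152
GRR = 0.49261 × 5.0152 = 2.47054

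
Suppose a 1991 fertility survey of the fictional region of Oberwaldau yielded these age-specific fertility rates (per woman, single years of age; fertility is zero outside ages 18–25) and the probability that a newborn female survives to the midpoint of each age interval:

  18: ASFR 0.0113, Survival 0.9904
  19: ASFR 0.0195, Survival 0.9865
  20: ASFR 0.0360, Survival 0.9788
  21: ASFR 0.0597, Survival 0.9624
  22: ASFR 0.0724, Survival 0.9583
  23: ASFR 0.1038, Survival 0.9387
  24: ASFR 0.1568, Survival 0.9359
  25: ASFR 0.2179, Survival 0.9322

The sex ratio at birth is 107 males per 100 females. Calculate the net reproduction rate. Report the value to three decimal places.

Proportion female at birth = 100 / (100 + 107) = 0.48309.
Per-age-group product (1 × ASFR × survival probability):
  18: 1 × 0.0113 × 0.9904 = 0.01119
  19: 1 × 0.0195 × 0.9865 = 0.01924
  20: 1 × 0.0360 × 0.9788 = 0.03524
  21: 1 × 0.0597 × 0.9624 = 0.05746
  22: 1 × 0.0724 × 0.9583 = 0.06938
  23: 1 × 0.1038 × 0.9387 = 0.09744
  24: 1 × 0.1568 × 0.9359 = 0.14675
  25: 1 × 0.2179 × 0.9322 = 0.20313
Sum = 0.63983
NRR = 0.48309 × 0.63983 = 0.30910

0.309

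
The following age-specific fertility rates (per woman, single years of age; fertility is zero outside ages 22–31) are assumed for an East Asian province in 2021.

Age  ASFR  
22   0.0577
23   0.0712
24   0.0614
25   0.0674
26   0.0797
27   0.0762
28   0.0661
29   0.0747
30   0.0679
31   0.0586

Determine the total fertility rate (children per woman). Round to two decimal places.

0.68

Sum of ASFRs = 0.0577 + 0.0712 + 0.0614 + 0.0674 + 0.0797 + 0.0762 + 0.0661 + 0.0747 + 0.0679 + 0.0586 = 0.6809
TFR = 0.6809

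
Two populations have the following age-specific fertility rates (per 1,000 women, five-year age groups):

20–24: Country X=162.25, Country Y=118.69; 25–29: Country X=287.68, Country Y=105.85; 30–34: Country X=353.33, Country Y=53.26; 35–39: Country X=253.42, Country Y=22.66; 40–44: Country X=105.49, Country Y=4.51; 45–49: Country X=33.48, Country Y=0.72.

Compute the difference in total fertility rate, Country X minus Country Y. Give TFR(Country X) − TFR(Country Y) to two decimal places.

4.45

Country X:
  Sum of ASFRs = 162.25 + 287.68 + 353.33 + 253.42 + 105.49 + 33.48 = 1195.65
  TFR = 5 × 1195.65 / 1000 = 5.97825
Country Y:
  Sum of ASFRs = 118.69 + 105.85 + 53.26 + 22.66 + 4.51 + 0.72 = 305.69
  TFR = 5 × 305.69 / 1000 = 1.52845
Difference = 5.97825 − 1.52845 = 4.4498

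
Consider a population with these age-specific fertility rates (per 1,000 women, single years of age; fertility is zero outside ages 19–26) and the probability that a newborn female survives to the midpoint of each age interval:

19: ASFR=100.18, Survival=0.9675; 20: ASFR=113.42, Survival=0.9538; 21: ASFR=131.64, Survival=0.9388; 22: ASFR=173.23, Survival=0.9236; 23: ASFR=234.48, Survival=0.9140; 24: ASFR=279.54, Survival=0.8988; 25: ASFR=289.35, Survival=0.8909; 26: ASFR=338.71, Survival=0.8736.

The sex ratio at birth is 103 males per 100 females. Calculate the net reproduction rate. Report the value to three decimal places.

Proportion female at birth = 100 / (100 + 103) = 0.49261.
Each age group contributes 1 × ASFR × survival:
  19: 1 × 100.18/1000 × 0.9675 = 0.09692
  20: 1 × 113.42/1000 × 0.9538 = 0.10818
  21: 1 × 131.64/1000 × 0.9388 = 0.12358
  22: 1 × 173.23/1000 × 0.9236 = 0.16000
  23: 1 × 234.48/1000 × 0.9140 = 0.21431
  24: 1 × 279.54/1000 × 0.8988 = 0.25125
  25: 1 × 289.35/1000 × 0.8909 = 0.25778
  26: 1 × 338.71/1000 × 0.8736 = 0.29590
Sum = 1.50792
NRR = 0.49261 × 1.50792 = 0.74282

0.743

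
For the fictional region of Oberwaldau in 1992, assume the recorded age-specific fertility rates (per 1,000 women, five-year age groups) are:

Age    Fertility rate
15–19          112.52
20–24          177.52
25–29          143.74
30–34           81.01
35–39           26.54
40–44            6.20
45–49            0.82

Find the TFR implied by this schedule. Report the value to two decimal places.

2.74

Sum of ASFRs = 112.52 + 177.52 + 143.74 + 81.01 + 26.54 + 6.20 + 0.82 = 548.35
TFR = 5 × 548.35 / 1000 = 2.74175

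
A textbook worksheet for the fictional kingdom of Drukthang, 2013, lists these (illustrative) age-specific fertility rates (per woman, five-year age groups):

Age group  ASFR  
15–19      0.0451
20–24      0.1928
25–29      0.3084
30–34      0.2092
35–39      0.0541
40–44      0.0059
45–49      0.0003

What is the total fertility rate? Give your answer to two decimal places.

4.08

Sum of ASFRs = 0.0451 + 0.1928 + 0.3084 + 0.2092 + 0.0541 + 0.0059 + 0.0003 = 0.8158
TFR = 5 × 0.8158 = 4.079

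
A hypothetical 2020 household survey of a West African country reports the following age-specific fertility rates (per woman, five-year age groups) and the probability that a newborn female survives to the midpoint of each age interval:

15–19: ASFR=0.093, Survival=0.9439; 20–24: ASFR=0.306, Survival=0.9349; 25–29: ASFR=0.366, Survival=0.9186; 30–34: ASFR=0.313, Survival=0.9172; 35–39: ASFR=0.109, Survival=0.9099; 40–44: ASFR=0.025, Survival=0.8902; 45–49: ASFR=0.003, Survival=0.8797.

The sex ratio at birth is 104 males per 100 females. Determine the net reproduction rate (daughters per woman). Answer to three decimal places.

Proportion female at birth = 100 / (100 + 104) = 0.49020.
Per-age-group product (5 × ASFR × survival probability):
  15–19: 5 × 0.093 × 0.9439 = 0.43891
  20–24: 5 × 0.306 × 0.9349 = 1.43040
  25–29: 5 × 0.366 × 0.9186 = 1.68104
  30–34: 5 × 0.313 × 0.9172 = 1.43542
  35–39: 5 × 0.109 × 0.9099 = 0.49590
  40–44: 5 × 0.025 × 0.8902 = 0.11128
  45–49: 5 × 0.003 × 0.8797 = 0.01320
Sum = 5.60615
NRR = 0.49020 × 5.60615 = 2.74813
NRR > 1, so each generation more than replaces itself.

2.748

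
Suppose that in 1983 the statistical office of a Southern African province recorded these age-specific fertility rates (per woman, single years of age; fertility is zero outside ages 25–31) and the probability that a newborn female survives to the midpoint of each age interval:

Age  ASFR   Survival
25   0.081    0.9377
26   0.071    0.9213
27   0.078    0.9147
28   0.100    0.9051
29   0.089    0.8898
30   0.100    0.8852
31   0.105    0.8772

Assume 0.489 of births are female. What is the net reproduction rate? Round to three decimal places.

0.275

Proportion female at birth = 0.489.
Each age group contributes 1 × ASFR × survival:
  25: 1 × 0.081 × 0.9377 = 0.07595
  26: 1 × 0.071 × 0.9213 = 0.06541
  27: 1 × 0.078 × 0.9147 = 0.07135
  28: 1 × 0.100 × 0.9051 = 0.09051
  29: 1 × 0.089 × 0.8898 = 0.07919
  30: 1 × 0.100 × 0.8852 = 0.08852
  31: 1 × 0.105 × 0.8772 = 0.09211
Sum = 0.56304
NRR = 0.489 × 0.56304 = 0.27533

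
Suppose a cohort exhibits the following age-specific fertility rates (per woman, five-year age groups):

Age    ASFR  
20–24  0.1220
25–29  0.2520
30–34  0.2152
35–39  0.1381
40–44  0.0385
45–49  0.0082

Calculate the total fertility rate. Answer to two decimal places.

Sum of ASFRs = 0.1220 + 0.2520 + 0.2152 + 0.1381 + 0.0385 + 0.0082 = 0.7740
TFR = 5 × 0.7740 = 3.87

3.87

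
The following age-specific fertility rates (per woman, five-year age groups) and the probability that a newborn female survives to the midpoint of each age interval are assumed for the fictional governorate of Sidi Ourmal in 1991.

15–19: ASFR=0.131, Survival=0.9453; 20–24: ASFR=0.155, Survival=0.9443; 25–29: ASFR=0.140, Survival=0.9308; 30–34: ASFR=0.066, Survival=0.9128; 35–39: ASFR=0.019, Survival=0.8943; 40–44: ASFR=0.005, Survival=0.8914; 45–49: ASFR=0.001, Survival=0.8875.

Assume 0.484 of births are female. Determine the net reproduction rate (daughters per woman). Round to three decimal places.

1.169

Proportion female at birth = 0.484.
Weighting each age-specific rate by interval width and survival:
  15–19: 5 × 0.131 × 0.9453 = 0.61917
  20–24: 5 × 0.155 × 0.9443 = 0.73183
  25–29: 5 × 0.140 × 0.9308 = 0.65156
  30–34: 5 × 0.066 × 0.9128 = 0.30122
  35–39: 5 × 0.019 × 0.8943 = 0.08496
  40–44: 5 × 0.005 × 0.8914 = 0.02229
  45–49: 5 × 0.001 × 0.8875 = 0.00444
Sum = 2.41547
NRR = 0.484 × 2.41547 = 1.16909
An NRR exceeding 1 indicates intrinsic growth under these rates.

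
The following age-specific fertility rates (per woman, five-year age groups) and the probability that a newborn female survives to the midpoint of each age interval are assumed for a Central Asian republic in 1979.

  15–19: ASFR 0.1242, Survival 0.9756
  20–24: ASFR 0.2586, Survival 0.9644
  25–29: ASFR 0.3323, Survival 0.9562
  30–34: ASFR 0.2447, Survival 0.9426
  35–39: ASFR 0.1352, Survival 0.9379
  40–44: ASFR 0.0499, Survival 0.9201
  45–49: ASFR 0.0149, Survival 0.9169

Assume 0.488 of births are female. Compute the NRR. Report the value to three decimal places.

2.697

Proportion female at birth = 0.488.
Per-age-group product (5 × ASFR × survival probability):
  15–19: 5 × 0.1242 × 0.9756 = 0.60585
  20–24: 5 × 0.2586 × 0.9644 = 1.24697
  25–29: 5 × 0.3323 × 0.9562 = 1.58873
  30–34: 5 × 0.2447 × 0.9426 = 1.15327
  35–39: 5 × 0.1352 × 0.9379 = 0.63402
  40–44: 5 × 0.0499 × 0.9201 = 0.22956
  45–49: 5 × 0.0149 × 0.9169 = 0.06831
Sum = 5.52671
NRR = 0.488 × 5.52671 = 2.69703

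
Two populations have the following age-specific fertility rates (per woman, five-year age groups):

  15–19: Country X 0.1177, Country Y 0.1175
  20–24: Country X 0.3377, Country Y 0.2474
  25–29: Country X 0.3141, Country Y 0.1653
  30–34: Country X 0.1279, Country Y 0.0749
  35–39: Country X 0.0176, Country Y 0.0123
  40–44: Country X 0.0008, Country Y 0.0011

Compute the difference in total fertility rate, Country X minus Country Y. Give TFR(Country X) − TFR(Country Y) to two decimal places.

1.49

Country X:
  Sum of ASFRs = 0.1177 + 0.3377 + 0.3141 + 0.1279 + 0.0176 + 0.0008 = 0.9158
  TFR = 5 × 0.9158 = 4.579
Country Y:
  Sum of ASFRs = 0.1175 + 0.2474 + 0.1653 + 0.0749 + 0.0123 + 0.0011 = 0.6185
  TFR = 5 × 0.6185 = 3.0925
Difference = 4.579 − 3.0925 = 1.4865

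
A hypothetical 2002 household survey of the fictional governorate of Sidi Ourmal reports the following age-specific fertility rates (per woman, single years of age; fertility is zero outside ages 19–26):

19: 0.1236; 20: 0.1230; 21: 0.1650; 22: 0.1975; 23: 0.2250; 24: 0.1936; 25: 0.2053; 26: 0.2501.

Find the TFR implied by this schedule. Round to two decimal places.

Sum of ASFRs = 0.1236 + 0.1230 + 0.1650 + 0.1975 + 0.2250 + 0.1936 + 0.2053 + 0.2501 = 1.4831
TFR = 1.4831

1.48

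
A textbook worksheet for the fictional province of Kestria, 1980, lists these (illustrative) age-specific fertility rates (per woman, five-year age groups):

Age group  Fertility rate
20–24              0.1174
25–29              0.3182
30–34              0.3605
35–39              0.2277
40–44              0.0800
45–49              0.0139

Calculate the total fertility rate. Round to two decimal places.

5.59

Sum of ASFRs = 0.1174 + 0.3182 + 0.3605 + 0.2277 + 0.0800 + 0.0139 = 1.1177
TFR = 5 × 1.1177 = 5.5885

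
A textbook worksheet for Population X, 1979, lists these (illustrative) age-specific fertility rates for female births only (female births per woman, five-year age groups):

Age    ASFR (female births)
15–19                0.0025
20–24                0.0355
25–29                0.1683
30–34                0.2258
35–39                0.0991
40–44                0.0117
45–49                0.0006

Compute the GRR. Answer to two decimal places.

Sum of female ASFRs = 0.0025 + 0.0355 + 0.1683 + 0.2258 + 0.0991 + 0.0117 + 0.0006 = 0.5435
GRR = 5 × 0.5435 = 2.7175

2.72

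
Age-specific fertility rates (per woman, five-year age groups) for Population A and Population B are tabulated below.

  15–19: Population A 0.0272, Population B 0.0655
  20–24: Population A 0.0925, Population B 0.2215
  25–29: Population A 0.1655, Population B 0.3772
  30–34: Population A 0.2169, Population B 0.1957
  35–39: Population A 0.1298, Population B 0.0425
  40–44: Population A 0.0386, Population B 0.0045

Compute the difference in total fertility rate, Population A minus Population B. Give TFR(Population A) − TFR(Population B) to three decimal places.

-1.182

Population A:
  Sum of ASFRs = 0.0272 + 0.0925 + 0.1655 + 0.2169 + 0.1298 + 0.0386 = 0.6705
  TFR = 5 × 0.6705 = 3.3525
Population B:
  Sum of ASFRs = 0.0655 + 0.2215 + 0.3772 + 0.1957 + 0.0425 + 0.0045 = 0.9069
  TFR = 5 × 0.9069 = 4.5345
Difference = 3.3525 − 4.5345 = -1.182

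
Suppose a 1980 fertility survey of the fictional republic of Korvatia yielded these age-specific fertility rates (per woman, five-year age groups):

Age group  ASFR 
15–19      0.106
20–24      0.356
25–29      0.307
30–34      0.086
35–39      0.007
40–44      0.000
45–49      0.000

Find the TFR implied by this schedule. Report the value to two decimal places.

Sum of ASFRs = 0.106 + 0.356 + 0.307 + 0.086 + 0.007 + 0.000 + 0.000 = 0.862
TFR = 5 × 0.862 = 4.31

4.31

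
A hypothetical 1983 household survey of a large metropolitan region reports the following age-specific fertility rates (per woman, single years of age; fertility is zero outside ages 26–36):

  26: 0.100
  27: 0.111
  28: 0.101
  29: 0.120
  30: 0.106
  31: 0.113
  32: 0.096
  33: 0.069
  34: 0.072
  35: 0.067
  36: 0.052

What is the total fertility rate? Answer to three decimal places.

1.007

Sum of ASFRs = 0.100 + 0.111 + 0.101 + 0.120 + 0.106 + 0.113 + 0.096 + 0.069 + 0.072 + 0.067 + 0.052 = 1.007
TFR = 1.007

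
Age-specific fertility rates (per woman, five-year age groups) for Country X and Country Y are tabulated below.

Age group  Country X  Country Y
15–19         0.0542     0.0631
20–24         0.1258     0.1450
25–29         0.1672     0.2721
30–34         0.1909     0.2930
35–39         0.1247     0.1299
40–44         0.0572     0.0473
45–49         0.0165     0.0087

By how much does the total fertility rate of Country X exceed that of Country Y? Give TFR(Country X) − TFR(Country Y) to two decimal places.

-1.11

Country X:
  Sum of ASFRs = 0.0542 + 0.1258 + 0.1672 + 0.1909 + 0.1247 + 0.0572 + 0.0165 = 0.7365
  TFR = 5 × 0.7365 = 3.6825
Country Y:
  Sum of ASFRs = 0.0631 + 0.1450 + 0.2721 + 0.2930 + 0.1299 + 0.0473 + 0.0087 = 0.9591
  TFR = 5 × 0.9591 = 4.7955
Difference = 3.6825 − 4.7955 = -1.113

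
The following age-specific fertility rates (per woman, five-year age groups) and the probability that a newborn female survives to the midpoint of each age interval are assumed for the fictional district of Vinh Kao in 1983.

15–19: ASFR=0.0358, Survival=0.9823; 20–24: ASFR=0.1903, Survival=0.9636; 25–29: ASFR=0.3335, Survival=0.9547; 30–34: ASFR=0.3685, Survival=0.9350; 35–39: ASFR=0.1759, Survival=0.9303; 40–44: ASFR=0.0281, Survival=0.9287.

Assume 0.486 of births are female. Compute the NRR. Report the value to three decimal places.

Proportion female at birth = 0.486.
Survival-weighted fertility by age (5·fₓ·Sₓ):
  15–19: 5 × 0.0358 × 0.9823 = 0.17583
  20–24: 5 × 0.1903 × 0.9636 = 0.91687
  25–29: 5 × 0.3335 × 0.9547 = 1.59196
  30–34: 5 × 0.3685 × 0.9350 = 1.72274
  35–39: 5 × 0.1759 × 0.9303 = 0.81820
  40–44: 5 × 0.0281 × 0.9287 = 0.13048
Sum = 5.35608
NRR = 0.486 × 5.35608 = 2.60305

2.603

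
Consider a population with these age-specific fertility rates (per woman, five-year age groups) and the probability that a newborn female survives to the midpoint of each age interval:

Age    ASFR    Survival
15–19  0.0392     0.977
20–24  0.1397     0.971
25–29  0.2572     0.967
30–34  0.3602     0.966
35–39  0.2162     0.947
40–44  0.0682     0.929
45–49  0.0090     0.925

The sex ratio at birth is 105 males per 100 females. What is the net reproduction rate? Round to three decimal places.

2.554

Proportion female at birth = 100 / (100 + 105) = 0.48780.
Per-age-group product (5 × ASFR × survival probability):
  15–19: 5 × 0.0392 × 0.977 = 0.19149
  20–24: 5 × 0.1397 × 0.971 = 0.67824
  25–29: 5 × 0.2572 × 0.967 = 1.24356
  30–34: 5 × 0.3602 × 0.966 = 1.73977
  35–39: 5 × 0.2162 × 0.947 = 1.02371
  40–44: 5 × 0.0682 × 0.929 = 0.31679
  45–49: 5 × 0.0090 × 0.925 = 0.04163
Sum = 5.23519
NRR = 0.48780 × 5.23519 = 2.55373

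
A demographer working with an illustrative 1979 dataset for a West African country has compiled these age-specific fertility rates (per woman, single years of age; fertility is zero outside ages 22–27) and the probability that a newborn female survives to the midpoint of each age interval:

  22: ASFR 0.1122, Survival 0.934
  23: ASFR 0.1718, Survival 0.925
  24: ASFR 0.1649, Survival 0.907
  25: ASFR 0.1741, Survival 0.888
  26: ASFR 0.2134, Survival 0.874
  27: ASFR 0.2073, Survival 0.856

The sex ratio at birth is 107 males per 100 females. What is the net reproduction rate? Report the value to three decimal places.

Proportion female at birth = 100 / (100 + 107) = 0.48309.
Weighting each age-specific rate by interval width and survival:
  22: 1 × 0.1122 × 0.934 = 0.10479
  23: 1 × 0.1718 × 0.925 = 0.15892
  24: 1 × 0.1649 × 0.907 = 0.14956
  25: 1 × 0.1741 × 0.888 = 0.15460
  26: 1 × 0.2134 × 0.874 = 0.18651
  27: 1 × 0.2073 × 0.856 = 0.17745
Sum = 0.93183
NRR = 0.48309 × 0.93183 = 0.45016
With NRR below 1 the population is below replacement fertility.

0.450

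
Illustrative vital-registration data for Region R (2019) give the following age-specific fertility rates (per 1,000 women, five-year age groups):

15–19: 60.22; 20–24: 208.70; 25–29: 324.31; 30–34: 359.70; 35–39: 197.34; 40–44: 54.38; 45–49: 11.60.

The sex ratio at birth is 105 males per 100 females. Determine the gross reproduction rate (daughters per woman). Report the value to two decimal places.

2.97

Proportion female at birth = 100 / (100 + 105) = 0.48780.
Sum of ASFRs = 60.22 + 208.70 + 324.31 + 359.70 + 197.34 + 54.38 + 11.60 = 1216.25
TFR = 5 × 1216.25 / 1000 = 6.08125
GRR = 0.48780 × 6.08125 = 2.96643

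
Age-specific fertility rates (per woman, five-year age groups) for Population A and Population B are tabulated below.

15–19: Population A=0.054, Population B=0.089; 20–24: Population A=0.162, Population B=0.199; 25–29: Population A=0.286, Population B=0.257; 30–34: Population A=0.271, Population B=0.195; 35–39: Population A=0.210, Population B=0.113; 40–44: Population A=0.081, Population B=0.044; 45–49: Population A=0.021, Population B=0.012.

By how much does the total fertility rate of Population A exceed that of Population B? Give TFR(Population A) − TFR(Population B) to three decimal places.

Population A:
  Sum of ASFRs = 0.054 + 0.162 + 0.286 + 0.271 + 0.210 + 0.081 + 0.021 = 1.085
  TFR = 5 × 1.085 = 5.425
Population B:
  Sum of ASFRs = 0.089 + 0.199 + 0.257 + 0.195 + 0.113 + 0.044 + 0.012 = 0.909
  TFR = 5 × 0.909 = 4.545
Difference = 5.425 − 4.545 = 0.88

0.880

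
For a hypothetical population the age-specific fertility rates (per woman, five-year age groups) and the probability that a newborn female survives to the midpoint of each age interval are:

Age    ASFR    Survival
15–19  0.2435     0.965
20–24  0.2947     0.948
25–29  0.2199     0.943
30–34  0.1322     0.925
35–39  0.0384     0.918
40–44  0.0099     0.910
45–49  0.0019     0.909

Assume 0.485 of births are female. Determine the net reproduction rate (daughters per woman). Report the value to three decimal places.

2.158

Proportion female at birth = 0.485.
Weighting each age-specific rate by interval width and survival:
  15–19: 5 × 0.2435 × 0.965 = 1.17489
  20–24: 5 × 0.2947 × 0.948 = 1.39688
  25–29: 5 × 0.2199 × 0.943 = 1.03683
  30–34: 5 × 0.1322 × 0.925 = 0.61143
  35–39: 5 × 0.0384 × 0.918 = 0.17626
  40–44: 5 × 0.0099 × 0.910 = 0.04505
  45–49: 5 × 0.0019 × 0.909 = 0.00864
Sum = 4.44998
NRR = 0.485 × 4.44998 = 2.15824
With NRR above 1 the population is above replacement fertility.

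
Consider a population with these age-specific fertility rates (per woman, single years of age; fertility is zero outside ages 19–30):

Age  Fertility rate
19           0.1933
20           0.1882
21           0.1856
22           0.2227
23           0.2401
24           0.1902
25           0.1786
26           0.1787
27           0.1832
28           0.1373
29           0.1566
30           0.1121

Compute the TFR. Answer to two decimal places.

Sum of ASFRs = 0.1933 + 0.1882 + 0.1856 + 0.2227 + 0.2401 + 0.1902 + 0.1786 + 0.1787 + 0.1832 + 0.1373 + 0.1566 + 0.1121 = 2.1666
TFR = 2.1666

2.17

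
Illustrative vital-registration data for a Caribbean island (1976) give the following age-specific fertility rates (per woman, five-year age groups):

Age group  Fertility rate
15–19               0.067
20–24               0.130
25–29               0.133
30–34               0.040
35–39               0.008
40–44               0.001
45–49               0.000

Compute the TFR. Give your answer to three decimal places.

Sum of ASFRs = 0.067 + 0.130 + 0.133 + 0.040 + 0.008 + 0.001 + 0.000 = 0.379
TFR = 5 × 0.379 = 1.895

1.895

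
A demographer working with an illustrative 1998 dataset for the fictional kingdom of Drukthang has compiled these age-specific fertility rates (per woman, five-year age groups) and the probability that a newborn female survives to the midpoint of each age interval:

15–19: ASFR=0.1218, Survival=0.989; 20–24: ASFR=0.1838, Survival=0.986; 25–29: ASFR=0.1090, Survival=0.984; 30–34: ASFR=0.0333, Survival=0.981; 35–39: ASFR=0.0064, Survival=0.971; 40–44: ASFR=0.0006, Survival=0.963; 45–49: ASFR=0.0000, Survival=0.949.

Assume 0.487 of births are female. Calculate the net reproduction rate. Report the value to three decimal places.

1.092

Proportion female at birth = 0.487.
Each age group contributes 5 × ASFR × survival:
  15–19: 5 × 0.1218 × 0.989 = 0.60230
  20–24: 5 × 0.1838 × 0.986 = 0.90613
  25–29: 5 × 0.1090 × 0.984 = 0.53628
  30–34: 5 × 0.0333 × 0.981 = 0.16334
  35–39: 5 × 0.0064 × 0.971 = 0.03107
  40–44: 5 × 0.0006 × 0.963 = 0.00289
  45–49: 5 × 0.0000 × 0.949 = 0.00000
Sum = 2.24201
NRR = 0.487 × 2.24201 = 1.09186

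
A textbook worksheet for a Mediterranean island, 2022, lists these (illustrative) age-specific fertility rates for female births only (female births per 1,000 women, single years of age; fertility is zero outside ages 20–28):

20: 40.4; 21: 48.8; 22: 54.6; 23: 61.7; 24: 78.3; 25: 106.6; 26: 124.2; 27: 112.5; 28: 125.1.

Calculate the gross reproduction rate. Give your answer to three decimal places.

0.752

Sum of female ASFRs = 40.4 + 48.8 + 54.6 + 61.7 + 78.3 + 106.6 + 124.2 + 112.5 + 125.1 = 752.2
GRR = 752.2 / 1000 = 0.7522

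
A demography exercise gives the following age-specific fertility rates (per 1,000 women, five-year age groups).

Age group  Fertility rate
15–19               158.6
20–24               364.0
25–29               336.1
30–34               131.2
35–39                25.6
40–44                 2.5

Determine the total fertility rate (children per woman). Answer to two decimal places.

5.09

Sum of ASFRs = 158.6 + 364.0 + 336.1 + 131.2 + 25.6 + 2.5 = 1018.0
TFR = 5 × 1018.0 / 1000 = 5.09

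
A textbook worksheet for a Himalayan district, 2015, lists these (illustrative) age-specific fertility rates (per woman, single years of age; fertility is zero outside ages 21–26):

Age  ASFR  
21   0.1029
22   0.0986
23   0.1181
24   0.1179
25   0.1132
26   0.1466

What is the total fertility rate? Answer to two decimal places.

0.70

Sum of ASFRs = 0.1029 + 0.0986 + 0.1181 + 0.1179 + 0.1132 + 0.1466 = 0.6973
TFR = 0.6973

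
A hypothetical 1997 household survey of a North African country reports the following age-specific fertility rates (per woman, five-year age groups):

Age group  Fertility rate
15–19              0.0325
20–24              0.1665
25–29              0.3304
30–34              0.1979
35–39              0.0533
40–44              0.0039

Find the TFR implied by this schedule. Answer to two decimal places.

3.92

Sum of ASFRs = 0.0325 + 0.1665 + 0.3304 + 0.1979 + 0.0533 + 0.0039 = 0.7845
TFR = 5 × 0.7845 = 3.9225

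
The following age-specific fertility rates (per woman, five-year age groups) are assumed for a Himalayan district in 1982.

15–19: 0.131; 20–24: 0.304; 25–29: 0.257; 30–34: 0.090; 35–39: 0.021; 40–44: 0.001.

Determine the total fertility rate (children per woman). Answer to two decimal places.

4.02

Sum of ASFRs = 0.131 + 0.304 + 0.257 + 0.090 + 0.021 + 0.001 = 0.804
TFR = 5 × 0.804 = 4.02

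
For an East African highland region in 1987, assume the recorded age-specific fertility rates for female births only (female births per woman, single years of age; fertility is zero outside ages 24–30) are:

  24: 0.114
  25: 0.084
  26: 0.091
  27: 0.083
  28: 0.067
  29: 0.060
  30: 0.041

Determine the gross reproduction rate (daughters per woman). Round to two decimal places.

Sum of female ASFRs = 0.114 + 0.084 + 0.091 + 0.083 + 0.067 + 0.060 + 0.041 = 0.540
GRR = 0.54

0.54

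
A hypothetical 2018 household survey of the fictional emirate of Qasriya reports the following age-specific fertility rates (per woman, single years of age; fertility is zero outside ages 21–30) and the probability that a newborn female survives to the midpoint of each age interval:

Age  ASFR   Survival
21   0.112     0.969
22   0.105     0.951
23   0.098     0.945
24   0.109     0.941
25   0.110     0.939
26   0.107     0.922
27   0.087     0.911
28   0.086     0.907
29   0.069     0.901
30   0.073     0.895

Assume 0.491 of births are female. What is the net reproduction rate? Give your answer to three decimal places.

Proportion female at birth = 0.491.
Weighting each age-specific rate by interval width and survival:
  21: 1 × 0.112 × 0.969 = 0.10853
  22: 1 × 0.105 × 0.951 = 0.09986
  23: 1 × 0.098 × 0.945 = 0.09261
  24: 1 × 0.109 × 0.941 = 0.10257
  25: 1 × 0.110 × 0.939 = 0.10329
  26: 1 × 0.107 × 0.922 = 0.09865
  27: 1 × 0.087 × 0.911 = 0.07926
  28: 1 × 0.086 × 0.907 = 0.07800
  29: 1 × 0.069 × 0.901 = 0.06217
  30: 1 × 0.073 × 0.895 = 0.06534
Sum = 0.89028
NRR = 0.491 × 0.89028 = 0.43713

0.437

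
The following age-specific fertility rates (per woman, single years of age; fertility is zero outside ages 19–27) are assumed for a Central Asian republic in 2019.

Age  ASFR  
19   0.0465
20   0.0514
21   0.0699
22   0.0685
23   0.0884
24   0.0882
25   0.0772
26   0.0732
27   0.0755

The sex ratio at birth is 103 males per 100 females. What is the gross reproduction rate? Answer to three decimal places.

Proportion female at birth = 100 / (100 + 103) = 0.49261.
Sum of ASFRs = 0.0465 + 0.0514 + 0.0699 + 0.0685 + 0.0884 + 0.0882 + 0.0772 + 0.0732 + 0.0755 = 0.6388
TFR = 0.6388
GRR = 0.49261 × 0.6388 = 0.31468

0.315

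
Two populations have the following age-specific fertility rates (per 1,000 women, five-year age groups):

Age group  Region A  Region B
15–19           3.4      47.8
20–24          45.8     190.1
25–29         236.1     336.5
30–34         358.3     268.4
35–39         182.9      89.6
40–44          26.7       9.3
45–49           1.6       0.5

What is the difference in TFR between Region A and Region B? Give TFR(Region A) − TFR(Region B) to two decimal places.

Region A:
  Sum of ASFRs = 3.4 + 45.8 + 236.1 + 358.3 + 182.9 + 26.7 + 1.6 = 854.8
  TFR = 5 × 854.8 / 1000 = 4.274
Region B:
  Sum of ASFRs = 47.8 + 190.1 + 336.5 + 268.4 + 89.6 + 9.3 + 0.5 = 942.2
  TFR = 5 × 942.2 / 1000 = 4.711
Difference = 4.274 − 4.711 = -0.437

-0.44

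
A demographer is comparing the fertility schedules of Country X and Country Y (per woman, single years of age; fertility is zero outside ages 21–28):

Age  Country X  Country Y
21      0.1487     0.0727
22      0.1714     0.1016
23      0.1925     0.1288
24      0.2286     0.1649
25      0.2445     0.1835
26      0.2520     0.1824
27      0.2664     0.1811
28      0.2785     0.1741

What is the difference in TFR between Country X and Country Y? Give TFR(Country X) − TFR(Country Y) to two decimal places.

0.59

Country X:
  Sum of ASFRs = 0.1487 + 0.1714 + 0.1925 + 0.2286 + 0.2445 + 0.2520 + 0.2664 + 0.2785 = 1.7826
  TFR = 1.7826
Country Y:
  Sum of ASFRs = 0.0727 + 0.1016 + 0.1288 + 0.1649 + 0.1835 + 0.1824 + 0.1811 + 0.1741 = 1.1891
  TFR = 1.1891
Difference = 1.7826 − 1.1891 = 0.5935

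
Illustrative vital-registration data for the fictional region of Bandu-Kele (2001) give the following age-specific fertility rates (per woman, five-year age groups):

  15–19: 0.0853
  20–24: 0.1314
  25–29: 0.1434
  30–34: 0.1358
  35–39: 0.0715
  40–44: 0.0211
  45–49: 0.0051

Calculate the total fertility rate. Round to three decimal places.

2.968

Sum of ASFRs = 0.0853 + 0.1314 + 0.1434 + 0.1358 + 0.0715 + 0.0211 + 0.0051 = 0.5936
TFR = 5 × 0.5936 = 2.968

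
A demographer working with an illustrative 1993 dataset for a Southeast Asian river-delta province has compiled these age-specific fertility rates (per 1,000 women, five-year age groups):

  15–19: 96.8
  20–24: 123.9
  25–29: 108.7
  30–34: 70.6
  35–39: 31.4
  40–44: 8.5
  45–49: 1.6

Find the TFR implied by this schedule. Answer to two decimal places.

Sum of ASFRs = 96.8 + 123.9 + 108.7 + 70.6 + 31.4 + 8.5 + 1.6 = 441.5
TFR = 5 × 441.5 / 1000 = 2.2075

2.21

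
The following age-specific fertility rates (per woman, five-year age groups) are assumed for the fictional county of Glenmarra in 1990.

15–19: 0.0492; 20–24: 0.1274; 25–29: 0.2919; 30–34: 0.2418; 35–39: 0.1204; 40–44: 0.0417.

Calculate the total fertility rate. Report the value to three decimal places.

Sum of ASFRs = 0.0492 + 0.1274 + 0.2919 + 0.2418 + 0.1204 + 0.0417 = 0.8724
TFR = 5 × 0.8724 = 4.362

4.362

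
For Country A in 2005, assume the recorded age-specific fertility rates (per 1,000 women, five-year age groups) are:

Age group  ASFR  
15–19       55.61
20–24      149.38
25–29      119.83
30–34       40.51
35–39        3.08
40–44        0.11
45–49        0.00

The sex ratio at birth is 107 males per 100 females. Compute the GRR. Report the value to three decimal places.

0.890

Proportion female at birth = 100 / (100 + 107) = 0.48309.
Sum of ASFRs = 55.61 + 149.38 + 119.83 + 40.51 + 3.08 + 0.11 + 0.00 = 368.52
TFR = 5 × 368.52 / 1000 = 1.8426
GRR = 0.48309 × 1.8426 = 0.89014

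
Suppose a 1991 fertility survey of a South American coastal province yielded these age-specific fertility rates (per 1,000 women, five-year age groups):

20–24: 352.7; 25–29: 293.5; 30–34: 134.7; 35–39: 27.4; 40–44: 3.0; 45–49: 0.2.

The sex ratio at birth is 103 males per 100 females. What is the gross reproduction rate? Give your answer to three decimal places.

1.999

Proportion female at birth = 100 / (100 + 103) = 0.49261.
Sum of ASFRs = 352.7 + 293.5 + 134.7 + 27.4 + 3.0 + 0.2 = 811.5
TFR = 5 × 811.5 / 1000 = 4.0575
GRR = 0.49261 × 4.0575 = 1.99877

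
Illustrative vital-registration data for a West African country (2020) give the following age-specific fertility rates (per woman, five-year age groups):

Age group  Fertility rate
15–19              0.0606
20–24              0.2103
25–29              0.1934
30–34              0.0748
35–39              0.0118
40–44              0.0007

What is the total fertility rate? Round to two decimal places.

Sum of ASFRs = 0.0606 + 0.2103 + 0.1934 + 0.0748 + 0.0118 + 0.0007 = 0.5516
TFR = 5 × 0.5516 = 2.758

2.76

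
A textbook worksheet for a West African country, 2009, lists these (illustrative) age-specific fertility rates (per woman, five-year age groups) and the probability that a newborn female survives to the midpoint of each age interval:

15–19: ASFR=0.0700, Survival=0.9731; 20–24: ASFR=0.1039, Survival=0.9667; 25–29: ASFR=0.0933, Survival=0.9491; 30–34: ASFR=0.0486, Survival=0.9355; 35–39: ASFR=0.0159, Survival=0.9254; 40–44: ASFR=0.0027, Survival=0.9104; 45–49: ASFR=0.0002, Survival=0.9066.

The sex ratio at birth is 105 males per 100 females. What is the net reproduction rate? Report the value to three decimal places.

0.780

Proportion female at birth = 100 / (100 + 105) = 0.48780.
Per-age-group product (5 × ASFR × survival probability):
  15–19: 5 × 0.0700 × 0.9731 = 0.34059
  20–24: 5 × 0.1039 × 0.9667 = 0.50220
  25–29: 5 × 0.0933 × 0.9491 = 0.44276
  30–34: 5 × 0.0486 × 0.9355 = 0.22733
  35–39: 5 × 0.0159 × 0.9254 = 0.07357
  40–44: 5 × 0.0027 × 0.9104 = 0.01229
  45–49: 5 × 0.0002 × 0.9066 = 0.00091
Sum = 1.59965
NRR = 0.48780 × 1.59965 = 0.78031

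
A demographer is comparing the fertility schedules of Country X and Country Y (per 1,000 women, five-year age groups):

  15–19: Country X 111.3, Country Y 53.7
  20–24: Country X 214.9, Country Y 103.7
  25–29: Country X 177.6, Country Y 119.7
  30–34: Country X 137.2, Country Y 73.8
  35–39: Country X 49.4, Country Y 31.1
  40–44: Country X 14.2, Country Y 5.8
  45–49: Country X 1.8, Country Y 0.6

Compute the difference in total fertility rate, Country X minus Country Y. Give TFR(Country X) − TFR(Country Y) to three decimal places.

Country X:
  Sum of ASFRs = 111.3 + 214.9 + 177.6 + 137.2 + 49.4 + 14.2 + 1.8 = 706.4
  TFR = 5 × 706.4 / 1000 = 3.532
Country Y:
  Sum of ASFRs = 53.7 + 103.7 + 119.7 + 73.8 + 31.1 + 5.8 + 0.6 = 388.4
  TFR = 5 × 388.4 / 1000 = 1.942
Difference = 3.532 − 1.942 = 1.59

1.590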